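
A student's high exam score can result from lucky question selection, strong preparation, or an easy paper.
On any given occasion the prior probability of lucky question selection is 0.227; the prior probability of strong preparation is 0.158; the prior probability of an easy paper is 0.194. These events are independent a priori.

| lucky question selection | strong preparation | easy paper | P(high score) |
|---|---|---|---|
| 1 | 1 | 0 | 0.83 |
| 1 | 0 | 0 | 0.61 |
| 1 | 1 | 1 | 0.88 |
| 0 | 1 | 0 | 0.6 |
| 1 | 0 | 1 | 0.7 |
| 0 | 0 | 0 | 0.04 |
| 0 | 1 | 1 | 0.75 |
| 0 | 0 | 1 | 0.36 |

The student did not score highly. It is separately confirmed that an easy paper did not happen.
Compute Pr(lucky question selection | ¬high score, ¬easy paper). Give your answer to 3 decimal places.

Pr(lucky question selection | ¬high score, ¬easy paper) ≈ 0.107

Enumerate the 4 (lucky question selection, strong preparation) configurations and weight by the priors:
  P(¬high score | ¬easy paper) = 0.96*0.773*0.842 + 0.4*0.773*0.158 + 0.39*0.227*0.842 + 0.17*0.227*0.158
        = 0.624831 + 0.048854 + 0.074542 + 0.006097 = 0.754324
The terms with lucky question selection present sum to 0.080639, so
  P(lucky question selection | ¬high score, ¬easy paper) = 0.080639 / 0.754324 ≈ 0.107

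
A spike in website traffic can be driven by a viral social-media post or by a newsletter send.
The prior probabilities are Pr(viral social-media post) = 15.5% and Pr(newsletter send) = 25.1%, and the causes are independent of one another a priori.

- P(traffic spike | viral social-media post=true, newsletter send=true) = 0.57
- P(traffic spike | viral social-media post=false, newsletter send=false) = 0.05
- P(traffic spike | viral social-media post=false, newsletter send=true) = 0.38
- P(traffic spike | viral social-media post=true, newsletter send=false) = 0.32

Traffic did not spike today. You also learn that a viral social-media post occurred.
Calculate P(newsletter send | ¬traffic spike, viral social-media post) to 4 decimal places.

P(newsletter send | ¬traffic spike, viral social-media post) ≈ 0.1749

P(¬traffic spike | viral social-media post) = 0.68·0.749 + 0.43·0.251 = 0.509320 + 0.107930 = 0.617250
The newsletter send-present share is 0.43·0.251 = 0.107930.
So P(newsletter send | ¬traffic spike, viral social-media post) = 0.107930/0.617250 ≈ 0.1749.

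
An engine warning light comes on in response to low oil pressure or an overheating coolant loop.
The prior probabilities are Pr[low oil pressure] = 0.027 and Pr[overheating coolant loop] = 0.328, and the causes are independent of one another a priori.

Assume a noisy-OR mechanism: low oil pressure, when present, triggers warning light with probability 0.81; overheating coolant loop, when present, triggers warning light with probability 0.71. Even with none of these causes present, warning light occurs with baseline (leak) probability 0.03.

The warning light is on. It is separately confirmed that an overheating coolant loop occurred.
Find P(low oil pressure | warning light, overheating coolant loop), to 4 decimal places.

Under noisy-OR, P(warning light | causes) = 1 − (1−0.03)·∏(1−qᵢ) over the active causes.
For the numerator, keep only low oil pressure=true terms: 0.946553×0.027 = 0.025557
The normalizing constant is 0.7187×0.973 + 0.946553×0.027 = 0.724852
Posterior = 0.025557 / 0.724852 ≈ 0.0353

P(low oil pressure | warning light, overheating coolant loop) ≈ 0.0353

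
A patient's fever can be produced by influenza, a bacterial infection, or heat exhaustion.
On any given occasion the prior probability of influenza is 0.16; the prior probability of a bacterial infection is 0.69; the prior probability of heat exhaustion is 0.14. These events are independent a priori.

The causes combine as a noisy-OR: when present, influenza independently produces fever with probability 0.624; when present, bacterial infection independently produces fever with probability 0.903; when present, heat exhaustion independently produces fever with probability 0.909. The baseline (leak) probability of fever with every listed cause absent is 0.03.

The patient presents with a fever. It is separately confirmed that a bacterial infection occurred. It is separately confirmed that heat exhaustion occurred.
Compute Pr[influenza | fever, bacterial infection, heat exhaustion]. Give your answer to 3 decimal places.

Under noisy-OR, P(fever | causes) = 1 − (1−0.03)·∏(1−qᵢ) over the active causes.
Numerator (weight on configurations with influenza): 0.996781*0.16 = 0.159485
Denominator P(fever | bacterial infection, heat exhaustion): 0.991438*0.84 + 0.996781*0.16 = 0.992293
P(influenza | fever, bacterial infection, heat exhaustion) = 0.159485/0.992293 ≈ 0.161

Pr[influenza | fever, bacterial infection, heat exhaustion] ≈ 0.161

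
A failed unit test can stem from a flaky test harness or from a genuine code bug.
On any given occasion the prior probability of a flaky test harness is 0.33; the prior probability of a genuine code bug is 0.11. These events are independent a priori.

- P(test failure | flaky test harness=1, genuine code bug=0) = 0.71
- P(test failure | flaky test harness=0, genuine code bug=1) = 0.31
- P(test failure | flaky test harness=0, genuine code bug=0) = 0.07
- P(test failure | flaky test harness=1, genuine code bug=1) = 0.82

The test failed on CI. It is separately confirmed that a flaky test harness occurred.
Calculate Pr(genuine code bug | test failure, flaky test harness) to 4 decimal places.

Weight on genuine code bug=true, given the evidence: 0.82*0.11 = 0.090200
Denominator P(test failure | flaky test harness): 0.71*0.89 + 0.82*0.11 = 0.722100
P(genuine code bug | test failure, flaky test harness) = 0.090200/0.722100 ≈ 0.1249

Pr(genuine code bug | test failure, flaky test harness) ≈ 0.1249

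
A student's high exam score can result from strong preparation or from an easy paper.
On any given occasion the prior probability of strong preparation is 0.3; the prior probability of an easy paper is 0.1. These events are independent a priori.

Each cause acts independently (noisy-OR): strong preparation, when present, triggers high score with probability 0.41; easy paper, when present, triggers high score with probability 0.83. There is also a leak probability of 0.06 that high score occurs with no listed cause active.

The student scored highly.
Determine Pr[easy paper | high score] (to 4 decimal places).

Pr[easy paper | high score] ≈ 0.3523

Under noisy-OR, P(high score | causes) = 1 − (1−0.06)·∏(1−qᵢ) over the active causes.
P(high score) = 0.06·0.7·0.9 + 0.8402·0.7·0.1 + 0.4454·0.3·0.9 + 0.905718·0.3·0.1 = 0.037800 + 0.058814 + 0.120258 + 0.027172 = 0.244044
Restricting to configurations with easy paper present: 0.058814 + 0.027172 = 0.085986.
So P(easy paper | high score) = 0.085986/0.244044 ≈ 0.3523.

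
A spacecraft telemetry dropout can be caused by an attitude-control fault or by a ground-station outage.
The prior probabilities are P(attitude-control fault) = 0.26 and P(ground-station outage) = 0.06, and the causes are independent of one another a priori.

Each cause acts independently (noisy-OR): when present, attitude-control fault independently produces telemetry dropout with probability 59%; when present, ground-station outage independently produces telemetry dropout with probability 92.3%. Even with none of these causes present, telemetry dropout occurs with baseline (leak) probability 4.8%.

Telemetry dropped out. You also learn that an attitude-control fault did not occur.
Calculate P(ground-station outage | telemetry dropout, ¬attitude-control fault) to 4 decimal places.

P(ground-station outage | telemetry dropout, ¬attitude-control fault) ≈ 0.5520

Under noisy-OR, P(telemetry dropout | causes) = 1 − (1−0.048)·∏(1−qᵢ) over the active causes.
Sum P(telemetry dropout|·) weighted by the priors over both values of ground-station outage:
  P(telemetry dropout | ¬attitude-control fault) = 0.048·0.94 + 0.926696·0.06
        = 0.045120 + 0.055602 = 0.100722
Configurations with ground-station outage contribute 0.055602, so
  P(ground-station outage | telemetry dropout, ¬attitude-control fault) = 0.055602 / 0.100722 ≈ 0.5520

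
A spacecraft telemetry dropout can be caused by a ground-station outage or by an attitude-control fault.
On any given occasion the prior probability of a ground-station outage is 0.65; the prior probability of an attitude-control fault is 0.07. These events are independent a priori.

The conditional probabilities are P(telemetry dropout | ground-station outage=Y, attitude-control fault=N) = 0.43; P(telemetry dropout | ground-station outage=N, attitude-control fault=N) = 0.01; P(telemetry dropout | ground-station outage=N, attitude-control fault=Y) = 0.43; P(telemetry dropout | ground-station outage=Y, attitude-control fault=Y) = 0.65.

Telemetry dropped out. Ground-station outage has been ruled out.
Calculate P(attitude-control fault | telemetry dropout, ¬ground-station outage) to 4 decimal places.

Weight on attitude-control fault=true, given the evidence: 0.43*0.07 = 0.030100
The normalizing constant is 0.01*0.93 + 0.43*0.07 = 0.039400
P(attitude-control fault | telemetry dropout, ¬ground-station outage) = 0.030100/0.039400 ≈ 0.7640

P(attitude-control fault | telemetry dropout, ¬ground-station outage) ≈ 0.7640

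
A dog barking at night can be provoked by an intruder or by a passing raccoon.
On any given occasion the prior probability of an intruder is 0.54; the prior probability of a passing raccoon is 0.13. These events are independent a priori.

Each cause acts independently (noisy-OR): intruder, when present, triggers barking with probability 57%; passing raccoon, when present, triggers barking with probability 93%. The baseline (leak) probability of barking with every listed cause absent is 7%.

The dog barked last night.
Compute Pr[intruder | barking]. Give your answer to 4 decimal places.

Pr[intruder | barking] ≈ 0.8067

Under noisy-OR, P(barking | causes) = 1 − (1−0.07)·∏(1−qᵢ) over the active causes.
For the numerator, keep only intruder=true terms: 0.281927 + 0.068235 = 0.350162
Denominator P(barking): 0.07*0.46*0.87 + 0.9349*0.46*0.13 + 0.6001*0.54*0.87 + 0.972007*0.54*0.13 = 0.434083
P(intruder | barking) = 0.350162/0.434083 ≈ 0.8067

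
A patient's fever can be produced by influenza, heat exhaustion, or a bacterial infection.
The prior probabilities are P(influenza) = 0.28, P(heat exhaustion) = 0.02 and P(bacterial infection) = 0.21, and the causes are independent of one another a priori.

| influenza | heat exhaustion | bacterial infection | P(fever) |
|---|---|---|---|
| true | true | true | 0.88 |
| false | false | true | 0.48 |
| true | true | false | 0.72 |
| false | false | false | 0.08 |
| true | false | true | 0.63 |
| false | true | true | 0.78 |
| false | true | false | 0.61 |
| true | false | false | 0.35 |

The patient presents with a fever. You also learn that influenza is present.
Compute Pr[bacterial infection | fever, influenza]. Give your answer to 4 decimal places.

Pr[bacterial infection | fever, influenza] ≈ 0.3208

Enumerate the 4 (heat exhaustion, bacterial infection) configurations and weight by the priors:
  P(fever | influenza) = 0.35*0.98*0.79 + 0.63*0.98*0.21 + 0.72*0.02*0.79 + 0.88*0.02*0.21
        = 0.270970 + 0.129654 + 0.011376 + 0.003696 = 0.415696
Configurations with bacterial infection contribute 0.133350, so
  P(bacterial infection | fever, influenza) = 0.133350 / 0.415696 ≈ 0.3208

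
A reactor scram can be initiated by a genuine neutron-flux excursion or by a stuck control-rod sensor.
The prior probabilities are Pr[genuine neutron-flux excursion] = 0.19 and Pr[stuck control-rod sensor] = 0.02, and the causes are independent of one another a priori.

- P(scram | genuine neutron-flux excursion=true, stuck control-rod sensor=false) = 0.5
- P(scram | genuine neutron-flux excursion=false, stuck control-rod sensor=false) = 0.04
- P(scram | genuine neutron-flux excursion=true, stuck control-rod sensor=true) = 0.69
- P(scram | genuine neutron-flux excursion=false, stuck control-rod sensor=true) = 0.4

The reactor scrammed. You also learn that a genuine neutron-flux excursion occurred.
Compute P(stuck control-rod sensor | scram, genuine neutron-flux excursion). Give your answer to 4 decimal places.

Weight on stuck control-rod sensor=true, given the evidence: 0.69·0.02 = 0.013800
Normalizer over all consistent configurations: 0.5·0.98 + 0.69·0.02 = 0.503800
Posterior = 0.013800 / 0.503800 ≈ 0.0274

P(stuck control-rod sensor | scram, genuine neutron-flux excursion) ≈ 0.0274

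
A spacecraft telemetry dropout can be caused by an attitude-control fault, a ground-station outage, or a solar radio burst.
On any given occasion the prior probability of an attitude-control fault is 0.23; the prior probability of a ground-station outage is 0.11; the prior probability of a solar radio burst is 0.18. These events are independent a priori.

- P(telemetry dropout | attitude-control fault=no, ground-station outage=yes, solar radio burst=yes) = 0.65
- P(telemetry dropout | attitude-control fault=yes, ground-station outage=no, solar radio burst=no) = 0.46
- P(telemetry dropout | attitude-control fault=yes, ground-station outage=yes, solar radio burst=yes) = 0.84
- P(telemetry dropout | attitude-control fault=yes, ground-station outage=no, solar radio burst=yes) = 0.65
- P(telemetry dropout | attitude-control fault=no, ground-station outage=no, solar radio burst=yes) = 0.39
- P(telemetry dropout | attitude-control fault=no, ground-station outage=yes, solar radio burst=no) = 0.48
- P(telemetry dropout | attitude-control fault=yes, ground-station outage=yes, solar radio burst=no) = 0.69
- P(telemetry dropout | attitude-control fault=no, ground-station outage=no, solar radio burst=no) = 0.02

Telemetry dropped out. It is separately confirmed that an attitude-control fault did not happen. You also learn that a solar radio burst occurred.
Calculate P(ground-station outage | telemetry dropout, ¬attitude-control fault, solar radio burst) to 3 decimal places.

Numerator (weight on configurations with ground-station outage): 0.65·0.11 = 0.071500
Denominator P(telemetry dropout | ¬attitude-control fault, solar radio burst): 0.39·0.89 + 0.65·0.11 = 0.418600
Posterior = 0.071500 / 0.418600 ≈ 0.171

P(ground-station outage | telemetry dropout, ¬attitude-control fault, solar radio burst) ≈ 0.171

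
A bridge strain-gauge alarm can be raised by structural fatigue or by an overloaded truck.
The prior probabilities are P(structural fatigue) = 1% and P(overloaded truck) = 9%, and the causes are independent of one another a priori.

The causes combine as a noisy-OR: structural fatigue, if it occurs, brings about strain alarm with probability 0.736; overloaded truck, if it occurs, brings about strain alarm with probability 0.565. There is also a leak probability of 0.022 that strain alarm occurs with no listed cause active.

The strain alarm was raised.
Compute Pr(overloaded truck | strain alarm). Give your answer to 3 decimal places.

Under noisy-OR, P(strain alarm | causes) = 1 − (1−0.022)·∏(1−qᵢ) over the active causes.
Numerator (weight on configurations with overloaded truck): 0.051194 + 0.000799 = 0.051993
The normalizing constant is 0.022×0.99×0.91 + 0.57457×0.99×0.09 + 0.741808×0.01×0.91 + 0.887686×0.01×0.09 = 0.078563
P(overloaded truck | strain alarm) = 0.051993/0.078563 ≈ 0.662

Pr(overloaded truck | strain alarm) ≈ 0.662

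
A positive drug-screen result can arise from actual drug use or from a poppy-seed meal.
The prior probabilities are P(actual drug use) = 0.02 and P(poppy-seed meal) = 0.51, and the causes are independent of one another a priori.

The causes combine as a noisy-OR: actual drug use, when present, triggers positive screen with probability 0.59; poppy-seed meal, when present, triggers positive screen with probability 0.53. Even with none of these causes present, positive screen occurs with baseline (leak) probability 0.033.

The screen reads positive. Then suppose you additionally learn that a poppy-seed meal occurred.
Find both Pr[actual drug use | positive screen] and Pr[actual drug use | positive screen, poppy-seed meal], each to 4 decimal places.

Under noisy-OR, P(positive screen | causes) = 1 − (1−0.033)·∏(1−qᵢ) over the active causes.
P(positive screen) = 0.033·0.98·0.49 + 0.54551·0.98·0.51 + 0.60353·0.02·0.49 + 0.813659·0.02·0.51 = 0.015847 + 0.272646 + 0.005915 + 0.008299 = 0.302707
The actual drug use-present share is 0.005915 + 0.008299 = 0.014214.
Hence the posterior is 0.014214/0.302707 ≈ 0.0470.

Now also conditioning on poppy-seed meal=true:
Enumerate both values of actual drug use and weight by the priors:
  P(positive screen | poppy-seed meal) = 0.54551·0.98 + 0.813659·0.02
        = 0.534600 + 0.016273 = 0.550873
The terms with actual drug use present sum to 0.016273, so
  P(actual drug use | positive screen, poppy-seed meal) = 0.016273 / 0.550873 ≈ 0.0295

Pr[actual drug use | positive screen] ≈ 0.0470; Pr[actual drug use | positive screen, poppy-seed meal] ≈ 0.0295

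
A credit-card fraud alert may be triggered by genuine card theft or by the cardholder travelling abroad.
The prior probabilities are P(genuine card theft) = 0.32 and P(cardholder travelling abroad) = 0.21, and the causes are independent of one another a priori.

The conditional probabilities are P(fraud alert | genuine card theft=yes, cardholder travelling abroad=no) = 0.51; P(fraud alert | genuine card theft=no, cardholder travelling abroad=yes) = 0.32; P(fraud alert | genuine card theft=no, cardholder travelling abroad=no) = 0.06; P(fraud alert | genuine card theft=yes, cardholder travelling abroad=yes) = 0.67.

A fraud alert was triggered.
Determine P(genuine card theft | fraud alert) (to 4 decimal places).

P(fraud alert) = 0.06·0.68·0.79 + 0.32·0.68·0.21 + 0.51·0.32·0.79 + 0.67·0.32·0.21 = 0.032232 + 0.045696 + 0.128928 + 0.045024 = 0.251880
The genuine card theft-present share is 0.128928 + 0.045024 = 0.173952.
P(genuine card theft | fraud alert) = 0.173952 / 0.251880 ≈ 0.6906

P(genuine card theft | fraud alert) ≈ 0.6906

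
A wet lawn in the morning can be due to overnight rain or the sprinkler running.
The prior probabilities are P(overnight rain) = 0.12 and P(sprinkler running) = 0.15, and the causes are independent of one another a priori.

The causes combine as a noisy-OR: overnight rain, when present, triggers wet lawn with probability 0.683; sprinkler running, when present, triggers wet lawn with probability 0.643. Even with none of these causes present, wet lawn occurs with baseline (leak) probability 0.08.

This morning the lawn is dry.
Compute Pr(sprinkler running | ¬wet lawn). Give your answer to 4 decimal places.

Pr(sprinkler running | ¬wet lawn) ≈ 0.0593

Under noisy-OR, P(wet lawn | causes) = 1 − (1−0.08)·∏(1−qᵢ) over the active causes.
P(¬wet lawn) = 0.92×0.88×0.85 + 0.32844×0.88×0.15 + 0.29164×0.12×0.85 + 0.104115×0.12×0.15 = 0.688160 + 0.043354 + 0.029747 + 0.001874 = 0.763135
The sprinkler running-present share is 0.043354 + 0.001874 = 0.045228.
Hence the posterior is 0.045228/0.763135 ≈ 0.0593.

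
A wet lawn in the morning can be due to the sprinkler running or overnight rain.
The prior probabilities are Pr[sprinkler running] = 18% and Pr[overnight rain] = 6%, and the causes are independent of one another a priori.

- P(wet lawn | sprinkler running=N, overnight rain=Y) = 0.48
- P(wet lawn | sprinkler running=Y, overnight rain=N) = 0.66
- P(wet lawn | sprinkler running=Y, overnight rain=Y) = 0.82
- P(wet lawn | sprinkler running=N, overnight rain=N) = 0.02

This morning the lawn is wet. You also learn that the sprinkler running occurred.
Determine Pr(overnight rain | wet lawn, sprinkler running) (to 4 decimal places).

Pr(overnight rain | wet lawn, sprinkler running) ≈ 0.0735

P(wet lawn | sprinkler running) = 0.66·0.94 + 0.82·0.06 = 0.620400 + 0.049200 = 0.669600
Of this, 0.049200 comes from 0.82·0.06 (the overnight rain=true cases).
P(overnight rain | wet lawn, sprinkler running) = 0.049200 / 0.669600 ≈ 0.0735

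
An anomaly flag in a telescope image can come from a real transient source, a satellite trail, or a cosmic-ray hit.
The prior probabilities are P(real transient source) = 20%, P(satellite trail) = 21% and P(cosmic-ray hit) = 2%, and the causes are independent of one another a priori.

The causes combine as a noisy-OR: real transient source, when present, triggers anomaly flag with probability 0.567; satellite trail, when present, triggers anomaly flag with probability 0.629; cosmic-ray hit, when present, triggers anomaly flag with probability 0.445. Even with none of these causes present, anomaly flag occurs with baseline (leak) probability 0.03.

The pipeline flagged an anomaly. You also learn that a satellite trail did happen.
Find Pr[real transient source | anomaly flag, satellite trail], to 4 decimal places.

Pr[real transient source | anomaly flag, satellite trail] ≈ 0.2473

Under noisy-OR, P(anomaly flag | causes) = 1 − (1−0.03)·∏(1−qᵢ) over the active causes.
Numerator (weight on configurations with real transient source): 0.165458 + 0.003654 = 0.169112
The normalizing constant is 0.64013*0.8*0.98 + 0.800272*0.8*0.02 + 0.844176*0.2*0.98 + 0.913518*0.2*0.02 = 0.683778
P(real transient source | anomaly flag, satellite trail) = 0.169112/0.683778 ≈ 0.2473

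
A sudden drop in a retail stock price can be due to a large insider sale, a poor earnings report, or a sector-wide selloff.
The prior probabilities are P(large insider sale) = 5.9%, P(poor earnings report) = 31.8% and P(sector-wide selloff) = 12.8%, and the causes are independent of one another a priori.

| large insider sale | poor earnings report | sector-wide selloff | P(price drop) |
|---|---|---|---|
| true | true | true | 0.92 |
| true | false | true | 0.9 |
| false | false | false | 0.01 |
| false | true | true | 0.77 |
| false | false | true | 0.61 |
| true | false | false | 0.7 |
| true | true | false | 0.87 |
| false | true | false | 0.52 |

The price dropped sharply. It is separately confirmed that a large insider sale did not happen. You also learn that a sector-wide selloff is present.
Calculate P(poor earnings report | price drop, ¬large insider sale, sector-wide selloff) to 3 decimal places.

P(poor earnings report | price drop, ¬large insider sale, sector-wide selloff) ≈ 0.371

P(price drop | ¬large insider sale, sector-wide selloff) = 0.61·0.682 + 0.77·0.318 = 0.416020 + 0.244860 = 0.660880
Restricting to configurations with poor earnings report present: 0.77·0.318 = 0.244860.
Hence the posterior is 0.244860/0.660880 ≈ 0.371.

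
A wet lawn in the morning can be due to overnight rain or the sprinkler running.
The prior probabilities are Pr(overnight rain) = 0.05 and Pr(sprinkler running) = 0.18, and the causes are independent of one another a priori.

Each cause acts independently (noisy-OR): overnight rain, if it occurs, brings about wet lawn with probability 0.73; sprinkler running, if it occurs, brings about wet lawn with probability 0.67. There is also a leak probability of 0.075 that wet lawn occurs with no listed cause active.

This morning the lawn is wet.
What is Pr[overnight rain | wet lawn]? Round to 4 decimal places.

Under noisy-OR, P(wet lawn | causes) = 1 − (1−0.075)·∏(1−qᵢ) over the active causes.
Sum P(wet lawn|·) weighted by the priors over the 4 (overnight rain, sprinkler running) configurations:
  P(wet lawn) = 0.075*0.95*0.82 + 0.69475*0.95*0.18 + 0.75025*0.05*0.82 + 0.917582*0.05*0.18
        = 0.058425 + 0.118802 + 0.030760 + 0.008258 = 0.216245
Configurations with overnight rain contribute 0.039018, so
  P(overnight rain | wet lawn) = 0.039018 / 0.216245 ≈ 0.1804

Pr[overnight rain | wet lawn] ≈ 0.1804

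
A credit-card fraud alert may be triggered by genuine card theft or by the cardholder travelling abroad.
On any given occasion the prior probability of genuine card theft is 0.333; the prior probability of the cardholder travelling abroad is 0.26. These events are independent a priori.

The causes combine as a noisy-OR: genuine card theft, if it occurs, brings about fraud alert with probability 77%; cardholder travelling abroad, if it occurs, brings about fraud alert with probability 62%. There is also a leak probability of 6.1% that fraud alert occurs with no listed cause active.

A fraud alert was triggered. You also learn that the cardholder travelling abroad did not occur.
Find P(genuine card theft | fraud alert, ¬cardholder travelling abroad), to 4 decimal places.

P(genuine card theft | fraud alert, ¬cardholder travelling abroad) ≈ 0.8652

Under noisy-OR, P(fraud alert | causes) = 1 − (1−0.061)·∏(1−qᵢ) over the active causes.
Numerator (weight on configurations with genuine card theft): 0.78403·0.333 = 0.261082
The normalizing constant is 0.061·0.667 + 0.78403·0.333 = 0.301769
Posterior = 0.261082 / 0.301769 ≈ 0.8652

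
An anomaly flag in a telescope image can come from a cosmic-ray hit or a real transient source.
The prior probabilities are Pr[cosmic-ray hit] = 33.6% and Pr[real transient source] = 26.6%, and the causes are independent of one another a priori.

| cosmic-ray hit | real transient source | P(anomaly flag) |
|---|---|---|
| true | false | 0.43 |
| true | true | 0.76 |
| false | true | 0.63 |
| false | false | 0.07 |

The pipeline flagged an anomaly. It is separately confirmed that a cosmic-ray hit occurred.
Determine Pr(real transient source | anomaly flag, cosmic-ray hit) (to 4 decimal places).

Pr(real transient source | anomaly flag, cosmic-ray hit) ≈ 0.3904

For the numerator, keep only real transient source=true terms: 0.76·0.266 = 0.202160
Denominator P(anomaly flag | cosmic-ray hit): 0.43·0.734 + 0.76·0.266 = 0.517780
P(real transient source | anomaly flag, cosmic-ray hit) = 0.202160/0.517780 ≈ 0.3904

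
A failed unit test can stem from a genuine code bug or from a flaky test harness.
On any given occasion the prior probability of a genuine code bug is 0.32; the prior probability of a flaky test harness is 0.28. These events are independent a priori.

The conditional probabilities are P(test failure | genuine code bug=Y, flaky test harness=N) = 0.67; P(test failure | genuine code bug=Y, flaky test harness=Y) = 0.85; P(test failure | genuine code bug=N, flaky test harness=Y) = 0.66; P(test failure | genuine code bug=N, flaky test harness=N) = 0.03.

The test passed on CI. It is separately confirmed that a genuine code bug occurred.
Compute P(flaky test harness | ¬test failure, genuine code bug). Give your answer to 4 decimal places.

Numerator (weight on configurations with flaky test harness): 0.15×0.28 = 0.042000
The normalizing constant is 0.33×0.72 + 0.15×0.28 = 0.279600
Posterior = 0.042000 / 0.279600 ≈ 0.1502

P(flaky test harness | ¬test failure, genuine code bug) ≈ 0.1502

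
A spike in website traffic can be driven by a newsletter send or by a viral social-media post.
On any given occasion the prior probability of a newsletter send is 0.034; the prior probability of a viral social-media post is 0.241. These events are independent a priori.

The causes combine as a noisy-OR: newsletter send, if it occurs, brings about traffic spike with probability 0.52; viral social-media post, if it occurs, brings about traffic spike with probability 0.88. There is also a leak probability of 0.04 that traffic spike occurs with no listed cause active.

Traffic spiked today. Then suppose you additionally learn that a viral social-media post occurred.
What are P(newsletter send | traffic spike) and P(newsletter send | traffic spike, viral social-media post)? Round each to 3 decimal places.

Under noisy-OR, P(traffic spike | causes) = 1 − (1−0.04)·∏(1−qᵢ) over the active causes.
Sum P(traffic spike|·) weighted by the priors over the 4 (newsletter send, viral social-media post) configurations:
  P(traffic spike) = 0.04×0.966×0.759 + 0.8848×0.966×0.241 + 0.5392×0.034×0.759 + 0.944704×0.034×0.241
        = 0.029328 + 0.205987 + 0.013915 + 0.007741 = 0.256971
The terms with newsletter send present sum to 0.021656, so
  P(newsletter send | traffic spike) = 0.021656 / 0.256971 ≈ 0.084

Now condition on the additional information:
Sum P(traffic spike|·) weighted by the priors over both values of newsletter send:
  P(traffic spike | viral social-media post) = 0.8848*0.966 + 0.944704*0.034
        = 0.854717 + 0.032120 = 0.886837
Keeping only the newsletter send-present terms gives 0.032120, so
  P(newsletter send | traffic spike, viral social-media post) = 0.032120 / 0.886837 ≈ 0.036
The drop from 0.084 to 0.036 is the explaining-away (discounting) effect.

P(newsletter send | traffic spike) ≈ 0.084; P(newsletter send | traffic spike, viral social-media post) ≈ 0.036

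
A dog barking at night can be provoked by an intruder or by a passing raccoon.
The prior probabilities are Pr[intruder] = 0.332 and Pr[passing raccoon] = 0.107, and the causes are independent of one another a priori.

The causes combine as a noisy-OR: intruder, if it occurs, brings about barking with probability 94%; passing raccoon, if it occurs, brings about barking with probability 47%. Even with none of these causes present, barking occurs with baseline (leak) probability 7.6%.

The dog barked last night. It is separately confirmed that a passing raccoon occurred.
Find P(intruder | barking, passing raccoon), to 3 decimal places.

P(intruder | barking, passing raccoon) ≈ 0.486

Under noisy-OR, P(barking | causes) = 1 − (1−0.076)·∏(1−qᵢ) over the active causes.
Numerator (weight on configurations with intruder): 0.970617×0.332 = 0.322245
The normalizing constant is 0.51028×0.668 + 0.970617×0.332 = 0.663112
P(intruder | barking, passing raccoon) = 0.322245/0.663112 ≈ 0.486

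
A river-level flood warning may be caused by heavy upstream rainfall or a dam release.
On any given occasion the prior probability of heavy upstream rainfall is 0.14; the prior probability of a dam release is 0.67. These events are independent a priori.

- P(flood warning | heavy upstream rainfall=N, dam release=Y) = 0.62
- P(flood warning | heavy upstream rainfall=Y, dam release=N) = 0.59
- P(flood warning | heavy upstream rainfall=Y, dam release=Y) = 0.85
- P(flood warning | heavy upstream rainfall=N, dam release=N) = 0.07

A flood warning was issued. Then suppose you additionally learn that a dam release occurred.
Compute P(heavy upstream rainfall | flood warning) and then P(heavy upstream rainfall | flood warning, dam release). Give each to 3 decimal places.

P(flood warning) = 0.07*0.86*0.33 + 0.62*0.86*0.67 + 0.59*0.14*0.33 + 0.85*0.14*0.67 = 0.019866 + 0.357244 + 0.027258 + 0.079730 = 0.484098
Of this, 0.106988 comes from 0.027258 + 0.079730 (the heavy upstream rainfall=true cases).
P(heavy upstream rainfall | flood warning) = 0.106988 / 0.484098 ≈ 0.221

Now also conditioning on dam release=true:
Numerator (weight on configurations with heavy upstream rainfall): 0.85×0.14 = 0.119000
Normalizer over all consistent configurations: 0.62×0.86 + 0.85×0.14 = 0.652200
P(heavy upstream rainfall | flood warning, dam release) = 0.119000/0.652200 ≈ 0.182

P(heavy upstream rainfall | flood warning) ≈ 0.221; P(heavy upstream rainfall | flood warning, dam release) ≈ 0.182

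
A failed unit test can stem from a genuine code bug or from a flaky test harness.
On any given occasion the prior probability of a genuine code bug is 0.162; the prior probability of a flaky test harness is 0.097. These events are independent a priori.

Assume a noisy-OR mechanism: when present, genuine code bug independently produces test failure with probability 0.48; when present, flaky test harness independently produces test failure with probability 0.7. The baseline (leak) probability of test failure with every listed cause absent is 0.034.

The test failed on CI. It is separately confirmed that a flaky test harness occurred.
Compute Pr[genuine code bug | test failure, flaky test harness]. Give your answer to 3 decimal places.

Pr[genuine code bug | test failure, flaky test harness] ≈ 0.188

Under noisy-OR, P(test failure | causes) = 1 − (1−0.034)·∏(1−qᵢ) over the active causes.
Weight on genuine code bug=true, given the evidence: 0.849304×0.162 = 0.137587
The normalizing constant is 0.7102×0.838 + 0.849304×0.162 = 0.732735
P(genuine code bug | test failure, flaky test harness) = 0.137587/0.732735 ≈ 0.188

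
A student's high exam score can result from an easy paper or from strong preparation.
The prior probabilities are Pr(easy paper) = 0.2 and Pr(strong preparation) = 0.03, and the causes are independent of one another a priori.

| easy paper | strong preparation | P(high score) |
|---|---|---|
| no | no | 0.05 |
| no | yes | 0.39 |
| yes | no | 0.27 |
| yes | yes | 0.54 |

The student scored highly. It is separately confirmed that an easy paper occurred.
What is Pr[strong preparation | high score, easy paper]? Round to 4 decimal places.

P(high score | easy paper) = 0.27·0.97 + 0.54·0.03 = 0.261900 + 0.016200 = 0.278100
The strong preparation-present share is 0.54·0.03 = 0.016200.
So P(strong preparation | high score, easy paper) = 0.016200/0.278100 ≈ 0.0583.

Pr[strong preparation | high score, easy paper] ≈ 0.0583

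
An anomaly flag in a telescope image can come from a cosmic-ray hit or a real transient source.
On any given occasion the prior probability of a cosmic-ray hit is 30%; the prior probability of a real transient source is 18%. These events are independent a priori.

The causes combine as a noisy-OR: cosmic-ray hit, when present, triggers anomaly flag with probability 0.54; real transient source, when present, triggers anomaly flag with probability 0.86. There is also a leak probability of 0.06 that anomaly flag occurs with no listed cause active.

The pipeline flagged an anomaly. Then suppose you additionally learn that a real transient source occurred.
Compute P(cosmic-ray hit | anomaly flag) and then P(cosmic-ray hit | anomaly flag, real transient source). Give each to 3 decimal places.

P(cosmic-ray hit | anomaly flag) ≈ 0.570; P(cosmic-ray hit | anomaly flag, real transient source) ≈ 0.317

Under noisy-OR, P(anomaly flag | causes) = 1 − (1−0.06)·∏(1−qᵢ) over the active causes.
Enumerate the 4 (cosmic-ray hit, real transient source) configurations and weight by the priors:
  P(anomaly flag) = 0.06*0.7*0.82 + 0.8684*0.7*0.18 + 0.5676*0.3*0.82 + 0.939464*0.3*0.18
        = 0.034440 + 0.109418 + 0.139630 + 0.050731 = 0.334219
Keeping only the cosmic-ray hit-present terms gives 0.190361, so
  P(cosmic-ray hit | anomaly flag) = 0.190361 / 0.334219 ≈ 0.570

Now condition on the additional information:
For the numerator, keep only cosmic-ray hit=true terms: 0.939464·0.3 = 0.281839
Denominator P(anomaly flag | real transient source): 0.8684·0.7 + 0.939464·0.3 = 0.889719
P(cosmic-ray hit | anomaly flag, real transient source) = 0.281839/0.889719 ≈ 0.317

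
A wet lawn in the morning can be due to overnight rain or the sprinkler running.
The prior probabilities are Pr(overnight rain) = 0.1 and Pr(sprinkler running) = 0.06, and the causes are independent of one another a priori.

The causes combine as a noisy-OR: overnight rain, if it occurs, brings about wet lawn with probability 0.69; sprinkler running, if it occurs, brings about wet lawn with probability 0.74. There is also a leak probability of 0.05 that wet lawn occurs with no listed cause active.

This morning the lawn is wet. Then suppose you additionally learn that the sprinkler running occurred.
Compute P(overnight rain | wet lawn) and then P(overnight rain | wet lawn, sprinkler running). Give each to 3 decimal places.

P(overnight rain | wet lawn) ≈ 0.464; P(overnight rain | wet lawn, sprinkler running) ≈ 0.120

Under noisy-OR, P(wet lawn | causes) = 1 − (1−0.05)·∏(1−qᵢ) over the active causes.
Numerator (weight on configurations with overnight rain): 0.066317 + 0.005541 = 0.071858
Denominator P(wet lawn): 0.05*0.9*0.94 + 0.753*0.9*0.06 + 0.7055*0.1*0.94 + 0.92343*0.1*0.06 = 0.154820
P(overnight rain | wet lawn) = 0.071858/0.154820 ≈ 0.464

With the extra evidence:
Weight on overnight rain=true, given the evidence: 0.92343*0.1 = 0.092343
Normalizer over all consistent configurations: 0.753*0.9 + 0.92343*0.1 = 0.770043
Posterior = 0.092343 / 0.770043 ≈ 0.120
— sprinkler running explains away the evidence for overnight rain.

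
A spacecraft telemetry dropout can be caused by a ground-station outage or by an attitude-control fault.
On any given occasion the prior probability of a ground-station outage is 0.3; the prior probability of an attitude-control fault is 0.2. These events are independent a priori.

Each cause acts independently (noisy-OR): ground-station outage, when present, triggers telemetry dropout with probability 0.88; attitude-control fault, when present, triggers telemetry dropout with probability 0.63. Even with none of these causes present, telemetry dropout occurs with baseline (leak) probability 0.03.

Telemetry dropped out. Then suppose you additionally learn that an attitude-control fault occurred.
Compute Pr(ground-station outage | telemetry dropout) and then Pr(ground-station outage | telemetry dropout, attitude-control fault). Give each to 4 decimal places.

Pr(ground-station outage | telemetry dropout) ≈ 0.7166; Pr(ground-station outage | telemetry dropout, attitude-control fault) ≈ 0.3901

Under noisy-OR, P(telemetry dropout | causes) = 1 − (1−0.03)·∏(1−qᵢ) over the active causes.
Weight on ground-station outage=true, given the evidence: 0.212064 + 0.057416 = 0.269480
Normalizer over all consistent configurations: 0.03×0.7×0.8 + 0.6411×0.7×0.2 + 0.8836×0.3×0.8 + 0.956932×0.3×0.2 = 0.376034
P(ground-station outage | telemetry dropout) = 0.269480/0.376034 ≈ 0.7166

Now also conditioning on attitude-control fault=true:
By total probability over both values of ground-station outage:
  P(telemetry dropout | attitude-control fault) = 0.6411×0.7 + 0.956932×0.3
        = 0.448770 + 0.287080 = 0.735850
The terms with ground-station outage present sum to 0.287080, so
  P(ground-station outage | telemetry dropout, attitude-control fault) = 0.287080 / 0.735850 ≈ 0.3901
— attitude-control fault explains away the evidence for ground-station outage.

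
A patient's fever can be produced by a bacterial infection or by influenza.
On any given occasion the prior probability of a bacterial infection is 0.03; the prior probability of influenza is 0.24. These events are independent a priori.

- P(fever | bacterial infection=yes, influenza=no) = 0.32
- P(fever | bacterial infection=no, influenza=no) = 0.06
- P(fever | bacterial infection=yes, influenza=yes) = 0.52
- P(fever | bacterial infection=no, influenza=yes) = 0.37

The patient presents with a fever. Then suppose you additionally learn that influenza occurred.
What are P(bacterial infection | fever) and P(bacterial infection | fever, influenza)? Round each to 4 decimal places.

P(bacterial infection | fever) ≈ 0.0781; P(bacterial infection | fever, influenza) ≈ 0.0417

For the numerator, keep only bacterial infection=true terms: 0.007296 + 0.003744 = 0.011040
The normalizing constant is 0.06×0.97×0.76 + 0.37×0.97×0.24 + 0.32×0.03×0.76 + 0.52×0.03×0.24 = 0.141408
P(bacterial infection | fever) = 0.011040/0.141408 ≈ 0.0781

Now condition on the additional information:
For the numerator, keep only bacterial infection=true terms: 0.52×0.03 = 0.015600
Normalizer over all consistent configurations: 0.37×0.97 + 0.52×0.03 = 0.374500
Posterior = 0.015600 / 0.374500 ≈ 0.0417
Conditioning on influenza lowers the posterior on bacterial infection: the classic explaining-away effect in a common-effect structure.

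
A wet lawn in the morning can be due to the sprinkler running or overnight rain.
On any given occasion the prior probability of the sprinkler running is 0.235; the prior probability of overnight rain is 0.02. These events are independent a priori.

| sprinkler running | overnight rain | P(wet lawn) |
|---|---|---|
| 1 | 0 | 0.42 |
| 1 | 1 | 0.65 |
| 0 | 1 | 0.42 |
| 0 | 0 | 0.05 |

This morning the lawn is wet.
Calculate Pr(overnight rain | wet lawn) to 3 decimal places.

By total probability over the 4 (sprinkler running, overnight rain) configurations:
  P(wet lawn) = 0.05*0.765*0.98 + 0.42*0.765*0.02 + 0.42*0.235*0.98 + 0.65*0.235*0.02
        = 0.037485 + 0.006426 + 0.096726 + 0.003055 = 0.143692
The terms with overnight rain present sum to 0.009481, so
  P(overnight rain | wet lawn) = 0.009481 / 0.143692 ≈ 0.066

Pr(overnight rain | wet lawn) ≈ 0.066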